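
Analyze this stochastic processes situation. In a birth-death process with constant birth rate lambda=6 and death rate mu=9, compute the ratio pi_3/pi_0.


For birth-death process, pi_n/pi_0 = (lambda/mu)^n
= (6/9)^3
= 0.2963

0.2963


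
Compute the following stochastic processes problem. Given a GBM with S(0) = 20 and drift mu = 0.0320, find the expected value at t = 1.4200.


E[S(t)] = S(0) * exp(mu * t)
= 20 * exp(0.0320 * 1.4200)
= 20 * 1.0465
= 20.9298

20.9298


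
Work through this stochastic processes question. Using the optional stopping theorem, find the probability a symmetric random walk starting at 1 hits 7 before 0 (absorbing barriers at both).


By optional stopping theorem: E(M at tau) = M(0) = 1
P(hit 7)*7 + P(hit 0)*0 = 1
P(hit 7) = (1 - 0)/(7 - 0) = 1/7 = 0.1429

0.1429


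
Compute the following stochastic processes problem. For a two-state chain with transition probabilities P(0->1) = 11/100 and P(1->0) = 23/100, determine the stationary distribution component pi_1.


Stationary distribution: pi_0 = p10/(p01+p10), pi_1 = p01/(p01+p10)
p01 = 0.1100, p10 = 0.2300
pi_1 = 0.3235

0.3235


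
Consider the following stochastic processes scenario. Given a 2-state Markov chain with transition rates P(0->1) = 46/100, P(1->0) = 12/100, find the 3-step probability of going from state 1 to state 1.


Computing P^3 by matrix multiplication.
P = [[0.5400, 0.4600], [0.1200, 0.8800]]
After raising P to the power 3:
P^3(1,1) = 0.8084

0.8084


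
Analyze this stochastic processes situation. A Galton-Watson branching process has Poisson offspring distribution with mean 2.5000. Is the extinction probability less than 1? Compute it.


Since mu = 2.5000 > 1, extinction prob q < 1.
Solve s = exp(mu*(s-1)) iteratively.
q = 0.1074

0.1074


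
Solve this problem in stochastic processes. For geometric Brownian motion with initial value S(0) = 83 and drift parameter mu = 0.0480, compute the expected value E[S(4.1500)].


E[S(t)] = S(0) * exp(mu * t)
= 83 * exp(0.0480 * 4.1500)
= 83 * 1.2204
= 101.2954

101.2954


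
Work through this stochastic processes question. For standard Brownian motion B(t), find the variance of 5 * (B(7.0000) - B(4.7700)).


Var(alpha*(B(t)-B(s))) = alpha^2 * (t-s)
= 5^2 * (7.0000 - 4.7700)
= 25 * 2.2300
= 55.7500

55.7500


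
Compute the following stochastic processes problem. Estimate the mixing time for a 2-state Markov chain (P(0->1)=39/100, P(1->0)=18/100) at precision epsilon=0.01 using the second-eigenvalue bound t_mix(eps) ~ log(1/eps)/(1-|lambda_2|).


lambda_2 = |1 - p01 - p10| = |1 - 0.3900 - 0.1800| = 0.4300
t_mix ~ log(1/eps)/(1 - |lambda_2|)
= log(100)/(1 - 0.4300) = 4.6052/0.5700
= 8.0792

8.0792


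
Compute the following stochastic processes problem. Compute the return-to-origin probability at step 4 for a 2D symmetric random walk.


P = C(4,2)^2 / 4^4
= 6^2 / 256
= 36 / 256
= 0.1406

0.1406


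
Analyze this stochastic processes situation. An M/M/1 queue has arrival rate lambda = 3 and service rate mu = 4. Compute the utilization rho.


rho = lambda/mu
= 3/4
= 0.7500

0.7500


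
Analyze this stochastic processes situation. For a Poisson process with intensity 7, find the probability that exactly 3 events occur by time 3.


P(N(t)=k) = (lambda*t)^k * exp(-lambda*t) / k!
lambda*t = 21
= 21^3 * exp(-21) / 3!
= 9261 * 7.5826e-10 / 6
= 1.1704e-06

1.1704e-06


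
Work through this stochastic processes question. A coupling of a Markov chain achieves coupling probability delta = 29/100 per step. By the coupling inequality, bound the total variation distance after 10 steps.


TV distance bound <= (1-delta)^n
= (1 - 0.2900)^10
= 0.7100^10
= 0.0326

0.0326


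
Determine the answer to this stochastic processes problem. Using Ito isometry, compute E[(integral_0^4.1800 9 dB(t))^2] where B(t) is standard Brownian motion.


By Ito isometry: E[(int f dB)^2] = int f^2 dt
= 9^2 * 4.1800
= 81 * 4.1800 = 338.5800

338.5800


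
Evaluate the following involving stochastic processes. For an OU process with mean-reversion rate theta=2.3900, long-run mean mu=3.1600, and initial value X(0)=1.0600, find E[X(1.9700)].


E[X(t)] = mu + (X(0) - mu)*exp(-theta*t)
= 3.1600 + (1.0600 - 3.1600)*exp(-2.3900*1.9700)
= 3.1600 + -2.1000 * 0.0090
= 3.1411

3.1411


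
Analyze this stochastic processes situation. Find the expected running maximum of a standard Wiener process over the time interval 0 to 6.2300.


E(max B(s)) = sqrt(2t/pi)
= sqrt(2*6.2300/pi)
= sqrt(3.9661)
= 1.9915

1.9915


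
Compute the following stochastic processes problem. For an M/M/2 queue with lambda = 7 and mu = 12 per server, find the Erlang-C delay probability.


a = lambda/mu = 0.5833
rho = a/c = 0.2917
Erlang-C formula applied:
C(c,a) = 0.1317

0.1317


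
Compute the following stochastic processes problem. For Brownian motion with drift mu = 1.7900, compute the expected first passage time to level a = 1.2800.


Expected first passage time = a/mu
= 1.2800/1.7900
= 0.7151

0.7151


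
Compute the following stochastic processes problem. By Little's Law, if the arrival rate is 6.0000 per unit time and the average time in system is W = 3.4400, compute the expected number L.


Little's Law: L = lambda * W
= 6.0000 * 3.4400
= 20.6400

20.6400


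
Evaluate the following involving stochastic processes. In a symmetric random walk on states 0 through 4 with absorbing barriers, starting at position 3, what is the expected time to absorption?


For symmetric RW on 0,...,N with absorbing barriers, E(i) = i*(N-i)
E(3) = 3 * 1 = 3

3


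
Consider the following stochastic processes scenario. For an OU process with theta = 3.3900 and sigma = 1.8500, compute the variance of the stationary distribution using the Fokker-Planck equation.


Stationary variance = sigma^2 / (2*theta)
= 1.8500^2 / (2*3.3900)
= 3.4225 / 6.7800
= 0.5048

0.5048


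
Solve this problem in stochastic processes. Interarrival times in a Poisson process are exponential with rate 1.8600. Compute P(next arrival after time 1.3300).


P(X > t) = exp(-lambda * t)
= exp(-1.8600 * 1.3300)
= exp(-2.4738) = 0.0843

0.0843


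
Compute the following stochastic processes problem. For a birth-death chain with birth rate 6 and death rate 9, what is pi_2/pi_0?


For birth-death process, pi_n/pi_0 = (lambda/mu)^n
= (6/9)^2
= 0.4444

0.4444


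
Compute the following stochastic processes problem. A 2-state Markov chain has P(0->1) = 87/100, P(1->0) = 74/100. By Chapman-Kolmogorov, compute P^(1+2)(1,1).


P^3 = P^1 * P^2
Computing via matrix multiplication of the transition matrix.
Entry (1,1) of P^3 = 0.4360

0.4360


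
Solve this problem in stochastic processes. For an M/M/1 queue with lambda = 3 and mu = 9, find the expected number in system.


rho = 3/9 = 0.3333
L = rho/(1-rho)
= 0.3333/0.6667
= 0.5000

0.5000


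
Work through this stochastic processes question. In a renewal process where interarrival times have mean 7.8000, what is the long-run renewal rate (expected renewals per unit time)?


Long-run renewal rate = 1/E(X)
= 1/7.8000
= 0.1282

0.1282


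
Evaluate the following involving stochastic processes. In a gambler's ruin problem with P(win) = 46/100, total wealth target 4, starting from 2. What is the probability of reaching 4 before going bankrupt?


Gambler's ruin formula:
r = q/p = 0.5400/0.4600 = 1.1739
P(win) = (1 - r^i)/(1 - r^N)
= (1 - 1.1739^2)/(1 - 1.1739^4)
= 0.4205

0.4205


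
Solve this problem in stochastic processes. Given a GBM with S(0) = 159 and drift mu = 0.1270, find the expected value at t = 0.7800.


E[S(t)] = S(0) * exp(mu * t)
= 159 * exp(0.1270 * 0.7800)
= 159 * 1.1041
= 175.5571

175.5571


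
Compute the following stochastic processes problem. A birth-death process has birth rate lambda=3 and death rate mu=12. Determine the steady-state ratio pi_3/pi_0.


For birth-death process, pi_n/pi_0 = (lambda/mu)^n
= (3/12)^3
= 0.0156

0.0156


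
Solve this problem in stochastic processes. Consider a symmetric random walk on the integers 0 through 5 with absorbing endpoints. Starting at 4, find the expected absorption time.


For symmetric RW on 0,...,N with absorbing barriers, E(i) = i*(N-i)
E(4) = 4 * 1 = 4

4


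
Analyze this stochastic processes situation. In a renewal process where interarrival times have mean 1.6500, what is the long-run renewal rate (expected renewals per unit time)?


Long-run renewal rate = 1/E(X)
= 1/1.6500
= 0.6061

0.6061


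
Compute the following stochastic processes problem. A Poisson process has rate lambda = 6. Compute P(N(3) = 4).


P(N(t)=k) = (lambda*t)^k * exp(-lambda*t) / k!
lambda*t = 18
= 18^4 * exp(-18) / 4!
= 104976 * 1.5230e-08 / 24
= 6.6616e-05

6.6616e-05


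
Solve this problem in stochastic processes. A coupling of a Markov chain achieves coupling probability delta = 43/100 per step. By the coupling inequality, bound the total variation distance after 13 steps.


TV distance bound <= (1-delta)^n
= (1 - 0.4300)^13
= 0.5700^13
= 6.7046e-04

6.7046e-04


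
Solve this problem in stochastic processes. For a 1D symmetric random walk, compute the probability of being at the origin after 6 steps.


P(S(6) = 0) = C(6,3) / 4^3
= 20 / 64
= 0.3125

0.3125


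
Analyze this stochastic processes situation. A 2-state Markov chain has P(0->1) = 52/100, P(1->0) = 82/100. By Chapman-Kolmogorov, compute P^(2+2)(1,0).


P^4 = P^2 * P^2
Computing via matrix multiplication of the transition matrix.
Entry (1,0) of P^4 = 0.6038

0.6038


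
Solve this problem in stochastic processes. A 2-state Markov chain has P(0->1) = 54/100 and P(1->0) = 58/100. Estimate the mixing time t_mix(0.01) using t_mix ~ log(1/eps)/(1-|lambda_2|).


lambda_2 = |1 - p01 - p10| = |1 - 0.5400 - 0.5800| = 0.1200
t_mix ~ log(1/eps)/(1 - |lambda_2|)
= log(100)/(1 - 0.1200) = 4.6052/0.8800
= 5.2331

5.2331


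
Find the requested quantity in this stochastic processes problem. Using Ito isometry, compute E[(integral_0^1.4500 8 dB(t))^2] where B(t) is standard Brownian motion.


By Ito isometry: E[(int f dB)^2] = int f^2 dt
= 8^2 * 1.4500
= 64 * 1.4500 = 92.8000

92.8000


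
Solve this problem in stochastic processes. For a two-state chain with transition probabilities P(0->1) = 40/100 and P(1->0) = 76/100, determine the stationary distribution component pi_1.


Stationary distribution: pi_0 = p10/(p01+p10), pi_1 = p01/(p01+p10)
p01 = 0.4000, p10 = 0.7600
pi_1 = 0.3448

0.3448


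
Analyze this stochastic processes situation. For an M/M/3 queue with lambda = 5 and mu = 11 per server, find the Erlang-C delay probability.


a = lambda/mu = 0.4545
rho = a/c = 0.1515
Erlang-C formula applied:
C(c,a) = 0.0117

0.0117


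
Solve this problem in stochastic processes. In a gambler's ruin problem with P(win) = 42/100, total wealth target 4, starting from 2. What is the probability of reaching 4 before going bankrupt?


Gambler's ruin formula:
r = q/p = 0.5800/0.4200 = 1.3810
P(win) = (1 - r^i)/(1 - r^N)
= (1 - 1.3810^2)/(1 - 1.3810^4)
= 0.3440

0.3440


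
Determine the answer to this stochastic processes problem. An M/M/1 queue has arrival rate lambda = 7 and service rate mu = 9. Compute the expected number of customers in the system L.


rho = 7/9 = 0.7778
L = rho/(1-rho)
= 0.7778/0.2222
= 3.5000

3.5000


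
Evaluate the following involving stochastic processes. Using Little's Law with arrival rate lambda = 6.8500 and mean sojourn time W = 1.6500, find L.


Little's Law: L = lambda * W
= 6.8500 * 1.6500
= 11.3025

11.3025


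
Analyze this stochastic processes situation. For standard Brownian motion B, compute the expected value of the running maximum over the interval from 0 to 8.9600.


E(max B(s)) = sqrt(2t/pi)
= sqrt(2*8.9600/pi)
= sqrt(5.7041)
= 2.3883

2.3883


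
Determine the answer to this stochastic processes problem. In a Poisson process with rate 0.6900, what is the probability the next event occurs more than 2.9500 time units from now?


P(X > t) = exp(-lambda * t)
= exp(-0.6900 * 2.9500)
= exp(-2.0355) = 0.1306

0.1306


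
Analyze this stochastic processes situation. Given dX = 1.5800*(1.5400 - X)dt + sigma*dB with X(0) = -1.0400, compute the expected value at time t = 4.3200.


E[X(t)] = mu + (X(0) - mu)*exp(-theta*t)
= 1.5400 + (-1.0400 - 1.5400)*exp(-1.5800*4.3200)
= 1.5400 + -2.5800 * 0.0011
= 1.5372

1.5372


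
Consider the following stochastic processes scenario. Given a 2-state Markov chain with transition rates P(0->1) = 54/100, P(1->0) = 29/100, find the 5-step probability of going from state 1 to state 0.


Computing P^5 by matrix multiplication.
P = [[0.4600, 0.5400], [0.2900, 0.7100]]
After raising P to the power 5:
P^5(1,0) = 0.3493

0.3493


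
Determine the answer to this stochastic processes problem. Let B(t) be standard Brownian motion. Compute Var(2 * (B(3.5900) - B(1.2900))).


Var(alpha*(B(t)-B(s))) = alpha^2 * (t-s)
= 2^2 * (3.5900 - 1.2900)
= 4 * 2.3000
= 9.2000

9.2000


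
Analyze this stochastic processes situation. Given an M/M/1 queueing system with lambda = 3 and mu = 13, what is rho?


rho = lambda/mu
= 3/13
= 0.2308

0.2308


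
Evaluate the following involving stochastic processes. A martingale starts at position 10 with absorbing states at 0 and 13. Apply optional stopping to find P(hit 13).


By optional stopping theorem: E(M at tau) = M(0) = 10
P(hit 13)*13 + P(hit 0)*0 = 10
P(hit 13) = (10 - 0)/(13 - 0) = 10/13 = 0.7692

0.7692


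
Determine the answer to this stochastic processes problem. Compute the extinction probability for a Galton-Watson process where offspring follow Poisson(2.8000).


Since mu = 2.8000 > 1, extinction prob q < 1.
Solve s = exp(mu*(s-1)) iteratively.
q = 0.0750

0.0750


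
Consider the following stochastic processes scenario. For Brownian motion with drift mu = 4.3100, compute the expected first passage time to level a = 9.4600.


Expected first passage time = a/mu
= 9.4600/4.3100
= 2.1949

2.1949


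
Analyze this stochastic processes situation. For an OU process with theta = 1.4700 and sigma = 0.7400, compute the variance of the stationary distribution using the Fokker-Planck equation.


Stationary variance = sigma^2 / (2*theta)
= 0.7400^2 / (2*1.4700)
= 0.5476 / 2.9400
= 0.1863

0.1863


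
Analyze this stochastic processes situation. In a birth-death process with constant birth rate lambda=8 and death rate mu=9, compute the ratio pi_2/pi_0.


For birth-death process, pi_n/pi_0 = (lambda/mu)^n
= (8/9)^2
= 0.7901

0.7901


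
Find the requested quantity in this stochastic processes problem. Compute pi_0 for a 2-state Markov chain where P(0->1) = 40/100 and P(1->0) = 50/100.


Stationary distribution: pi_0 = p10/(p01+p10), pi_1 = p01/(p01+p10)
p01 = 0.4000, p10 = 0.5000
pi_0 = 0.5556

0.5556


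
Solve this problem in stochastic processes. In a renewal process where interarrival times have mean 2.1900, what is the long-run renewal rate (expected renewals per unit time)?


Long-run renewal rate = 1/E(X)
= 1/2.1900
= 0.4566

0.4566


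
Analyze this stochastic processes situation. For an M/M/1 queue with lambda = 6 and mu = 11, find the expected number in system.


rho = 6/11 = 0.5455
L = rho/(1-rho)
= 0.5455/0.4545
= 1.2000

1.2000


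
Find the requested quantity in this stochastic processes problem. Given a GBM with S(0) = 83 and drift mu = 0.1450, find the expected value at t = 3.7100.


E[S(t)] = S(0) * exp(mu * t)
= 83 * exp(0.1450 * 3.7100)
= 83 * 1.7125
= 142.1369

142.1369


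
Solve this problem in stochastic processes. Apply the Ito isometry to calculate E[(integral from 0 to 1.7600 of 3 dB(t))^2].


By Ito isometry: E[(int f dB)^2] = int f^2 dt
= 3^2 * 1.7600
= 9 * 1.7600 = 15.8400

15.8400


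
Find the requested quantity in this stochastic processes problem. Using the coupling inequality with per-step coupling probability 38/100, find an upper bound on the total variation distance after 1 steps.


TV distance bound <= (1-delta)^n
= (1 - 0.3800)^1
= 0.6200^1
= 0.6200

0.6200


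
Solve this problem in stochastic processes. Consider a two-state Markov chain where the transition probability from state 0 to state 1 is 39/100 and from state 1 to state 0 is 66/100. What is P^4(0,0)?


Computing P^4 by matrix multiplication.
P = [[0.6100, 0.3900], [0.6600, 0.3400]]
After raising P to the power 4:
P^4(0,0) = 0.6286

0.6286


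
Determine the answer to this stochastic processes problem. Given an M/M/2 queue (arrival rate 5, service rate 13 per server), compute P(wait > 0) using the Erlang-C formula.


a = lambda/mu = 0.3846
rho = a/c = 0.1923
Erlang-C formula applied:
C(c,a) = 0.0620

0.0620


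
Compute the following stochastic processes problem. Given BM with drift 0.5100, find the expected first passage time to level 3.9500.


Expected first passage time = a/mu
= 3.9500/0.5100
= 7.7451

7.7451


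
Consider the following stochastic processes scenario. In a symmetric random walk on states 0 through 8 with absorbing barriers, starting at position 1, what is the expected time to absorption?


For symmetric RW on 0,...,N with absorbing barriers, E(i) = i*(N-i)
E(1) = 1 * 7 = 7

7


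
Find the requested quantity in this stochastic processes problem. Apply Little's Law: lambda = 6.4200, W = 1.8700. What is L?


Little's Law: L = lambda * W
= 6.4200 * 1.8700
= 12.0054

12.0054


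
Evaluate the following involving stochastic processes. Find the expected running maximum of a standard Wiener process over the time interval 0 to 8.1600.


E(max B(s)) = sqrt(2t/pi)
= sqrt(2*8.1600/pi)
= sqrt(5.1948)
= 2.2792

2.2792


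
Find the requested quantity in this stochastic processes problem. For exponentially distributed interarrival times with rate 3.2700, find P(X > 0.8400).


P(X > t) = exp(-lambda * t)
= exp(-3.2700 * 0.8400)
= exp(-2.7468) = 0.0641

0.0641


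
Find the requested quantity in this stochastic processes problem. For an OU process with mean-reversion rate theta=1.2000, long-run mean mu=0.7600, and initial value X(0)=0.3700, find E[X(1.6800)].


E[X(t)] = mu + (X(0) - mu)*exp(-theta*t)
= 0.7600 + (0.3700 - 0.7600)*exp(-1.2000*1.6800)
= 0.7600 + -0.3900 * 0.1332
= 0.7081

0.7081


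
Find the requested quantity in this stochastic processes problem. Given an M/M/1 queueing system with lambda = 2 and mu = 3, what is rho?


rho = lambda/mu
= 2/3
= 0.6667

0.6667


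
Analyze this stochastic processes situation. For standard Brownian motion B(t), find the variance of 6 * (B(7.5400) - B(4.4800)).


Var(alpha*(B(t)-B(s))) = alpha^2 * (t-s)
= 6^2 * (7.5400 - 4.4800)
= 36 * 3.0600
= 110.1600

110.1600


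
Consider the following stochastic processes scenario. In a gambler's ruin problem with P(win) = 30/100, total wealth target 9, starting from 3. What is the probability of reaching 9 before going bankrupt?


Gambler's ruin formula:
r = q/p = 0.7000/0.3000 = 2.3333
P(win) = (1 - r^i)/(1 - r^N)
= (1 - 2.3333^3)/(1 - 2.3333^9)
= 0.0057

0.0057


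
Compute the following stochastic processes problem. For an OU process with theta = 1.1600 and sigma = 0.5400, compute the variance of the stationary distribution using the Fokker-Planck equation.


Stationary variance = sigma^2 / (2*theta)
= 0.5400^2 / (2*1.1600)
= 0.2916 / 2.3200
= 0.1257

0.1257


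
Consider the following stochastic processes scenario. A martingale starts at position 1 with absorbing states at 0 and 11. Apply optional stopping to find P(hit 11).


By optional stopping theorem: E(M at tau) = M(0) = 1
P(hit 11)*11 + P(hit 0)*0 = 1
P(hit 11) = (1 - 0)/(11 - 0) = 1/11 = 0.0909

0.0909


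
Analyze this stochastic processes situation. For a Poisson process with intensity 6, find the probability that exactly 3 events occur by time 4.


P(N(t)=k) = (lambda*t)^k * exp(-lambda*t) / k!
lambda*t = 24
= 24^3 * exp(-24) / 3!
= 13824 * 3.7751e-11 / 6
= 8.6979e-08

8.6979e-08


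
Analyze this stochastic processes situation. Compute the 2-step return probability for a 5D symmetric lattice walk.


P(return in 2 steps) = P(reverse first step) = 1/(2d)
= 1/10
= 0.1000

0.1000


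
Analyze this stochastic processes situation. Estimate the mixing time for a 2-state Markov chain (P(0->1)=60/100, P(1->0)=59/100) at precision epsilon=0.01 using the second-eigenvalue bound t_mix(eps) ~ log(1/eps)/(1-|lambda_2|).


lambda_2 = |1 - p01 - p10| = |1 - 0.6000 - 0.5900| = 0.1900
t_mix ~ log(1/eps)/(1 - |lambda_2|)
= log(100)/(1 - 0.1900) = 4.6052/0.8100
= 5.6854

5.6854


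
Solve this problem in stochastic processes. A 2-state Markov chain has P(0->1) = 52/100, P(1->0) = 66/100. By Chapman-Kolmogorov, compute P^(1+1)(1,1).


P^2 = P^1 * P^1
Computing via matrix multiplication of the transition matrix.
Entry (1,1) of P^2 = 0.4588

0.4588


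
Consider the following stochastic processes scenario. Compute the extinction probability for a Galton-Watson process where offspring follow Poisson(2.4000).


Since mu = 2.4000 > 1, extinction prob q < 1.
Solve s = exp(mu*(s-1)) iteratively.
q = 0.1214

0.1214


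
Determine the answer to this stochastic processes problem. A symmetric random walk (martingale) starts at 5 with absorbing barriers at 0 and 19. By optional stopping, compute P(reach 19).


By optional stopping theorem: E(M at tau) = M(0) = 5
P(hit 19)*19 + P(hit 0)*0 = 5
P(hit 19) = (5 - 0)/(19 - 0) = 5/19 = 0.2632

0.2632


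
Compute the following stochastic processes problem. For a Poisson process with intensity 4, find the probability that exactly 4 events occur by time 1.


P(N(t)=k) = (lambda*t)^k * exp(-lambda*t) / k!
lambda*t = 4
= 4^4 * exp(-4) / 4!
= 256 * 0.0183 / 24
= 0.1954

0.1954


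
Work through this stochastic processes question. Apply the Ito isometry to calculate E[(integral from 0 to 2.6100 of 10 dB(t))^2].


By Ito isometry: E[(int f dB)^2] = int f^2 dt
= 10^2 * 2.6100
= 100 * 2.6100 = 261.0000

261.0000


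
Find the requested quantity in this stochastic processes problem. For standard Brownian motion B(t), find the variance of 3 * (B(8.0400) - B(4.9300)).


Var(alpha*(B(t)-B(s))) = alpha^2 * (t-s)
= 3^2 * (8.0400 - 4.9300)
= 9 * 3.1100
= 27.9900

27.9900


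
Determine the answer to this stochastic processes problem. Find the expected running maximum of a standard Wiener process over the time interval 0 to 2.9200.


E(max B(s)) = sqrt(2t/pi)
= sqrt(2*2.9200/pi)
= sqrt(1.8589)
= 1.3634

1.3634


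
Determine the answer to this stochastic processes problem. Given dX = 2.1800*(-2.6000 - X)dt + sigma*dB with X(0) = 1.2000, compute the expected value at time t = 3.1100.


E[X(t)] = mu + (X(0) - mu)*exp(-theta*t)
= -2.6000 + (1.2000 - -2.6000)*exp(-2.1800*3.1100)
= -2.6000 + 3.8000 * 0.0011
= -2.5957

-2.5957


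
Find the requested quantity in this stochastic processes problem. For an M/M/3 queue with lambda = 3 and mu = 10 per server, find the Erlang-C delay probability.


a = lambda/mu = 0.3000
rho = a/c = 0.1000
Erlang-C formula applied:
C(c,a) = 0.0037

0.0037


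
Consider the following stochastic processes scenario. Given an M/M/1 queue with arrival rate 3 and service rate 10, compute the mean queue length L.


rho = 3/10 = 0.3000
L = rho/(1-rho)
= 0.3000/0.7000
= 0.4286

0.4286


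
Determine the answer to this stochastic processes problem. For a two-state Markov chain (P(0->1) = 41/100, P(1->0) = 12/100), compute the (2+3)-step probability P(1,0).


P^5 = P^2 * P^3
Computing via matrix multiplication of the transition matrix.
Entry (1,0) of P^5 = 0.2212

0.2212


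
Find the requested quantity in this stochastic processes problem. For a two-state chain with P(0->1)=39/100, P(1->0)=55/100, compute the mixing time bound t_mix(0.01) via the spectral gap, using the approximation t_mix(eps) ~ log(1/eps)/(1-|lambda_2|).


lambda_2 = |1 - p01 - p10| = |1 - 0.3900 - 0.5500| = 0.0600
t_mix ~ log(1/eps)/(1 - |lambda_2|)
= log(100)/(1 - 0.0600) = 4.6052/0.9400
= 4.8991

4.8991


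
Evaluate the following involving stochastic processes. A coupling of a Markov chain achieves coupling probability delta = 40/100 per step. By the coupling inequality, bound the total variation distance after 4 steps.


TV distance bound <= (1-delta)^n
= (1 - 0.4000)^4
= 0.6000^4
= 0.1296

0.1296


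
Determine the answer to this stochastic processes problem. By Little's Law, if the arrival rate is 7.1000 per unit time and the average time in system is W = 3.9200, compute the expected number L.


Little's Law: L = lambda * W
= 7.1000 * 3.9200
= 27.8320

27.8320


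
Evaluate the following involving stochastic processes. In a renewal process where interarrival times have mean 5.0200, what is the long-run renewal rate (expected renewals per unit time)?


Long-run renewal rate = 1/E(X)
= 1/5.0200
= 0.1992

0.1992


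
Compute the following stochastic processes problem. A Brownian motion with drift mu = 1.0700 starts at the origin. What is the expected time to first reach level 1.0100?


Expected first passage time = a/mu
= 1.0100/1.0700
= 0.9439

0.9439


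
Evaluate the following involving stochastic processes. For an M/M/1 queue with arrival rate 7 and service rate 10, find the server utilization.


rho = lambda/mu
= 7/10
= 0.7000

0.7000


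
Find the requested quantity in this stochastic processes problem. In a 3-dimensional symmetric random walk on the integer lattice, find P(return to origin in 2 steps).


P(return in 2 steps) = P(reverse first step) = 1/(2d)
= 1/6
= 0.1667

0.1667


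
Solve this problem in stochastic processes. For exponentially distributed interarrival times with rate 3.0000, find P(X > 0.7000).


P(X > t) = exp(-lambda * t)
= exp(-3.0000 * 0.7000)
= exp(-2.1000) = 0.1225

0.1225


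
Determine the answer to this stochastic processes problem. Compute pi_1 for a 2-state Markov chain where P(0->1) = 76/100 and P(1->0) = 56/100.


Stationary distribution: pi_0 = p10/(p01+p10), pi_1 = p01/(p01+p10)
p01 = 0.7600, p10 = 0.5600
pi_1 = 0.5758

0.5758


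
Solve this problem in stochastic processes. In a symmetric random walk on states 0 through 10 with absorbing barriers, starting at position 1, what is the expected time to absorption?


For symmetric RW on 0,...,N with absorbing barriers, E(i) = i*(N-i)
E(1) = 1 * 9 = 9

9


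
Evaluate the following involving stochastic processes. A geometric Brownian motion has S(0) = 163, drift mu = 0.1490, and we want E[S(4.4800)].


E[S(t)] = S(0) * exp(mu * t)
= 163 * exp(0.1490 * 4.4800)
= 163 * 1.9494
= 317.7517

317.7517


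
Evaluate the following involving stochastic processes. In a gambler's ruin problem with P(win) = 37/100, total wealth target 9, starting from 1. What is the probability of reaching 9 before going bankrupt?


Gambler's ruin formula:
r = q/p = 0.6300/0.3700 = 1.7027
P(win) = (1 - r^i)/(1 - r^N)
= (1 - 1.7027^1)/(1 - 1.7027^9)
= 0.0059

0.0059


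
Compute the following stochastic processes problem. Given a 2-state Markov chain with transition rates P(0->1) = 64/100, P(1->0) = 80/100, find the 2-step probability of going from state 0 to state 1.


Computing P^2 by matrix multiplication.
P = [[0.3600, 0.6400], [0.8000, 0.2000]]
After raising P to the power 2:
P^2(0,1) = 0.3584

0.3584


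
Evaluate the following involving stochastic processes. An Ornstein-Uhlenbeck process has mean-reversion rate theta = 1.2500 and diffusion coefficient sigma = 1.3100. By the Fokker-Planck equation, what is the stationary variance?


Stationary variance = sigma^2 / (2*theta)
= 1.3100^2 / (2*1.2500)
= 1.7161 / 2.5000
= 0.6864

0.6864


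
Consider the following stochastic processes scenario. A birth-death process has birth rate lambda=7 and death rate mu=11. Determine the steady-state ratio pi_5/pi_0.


For birth-death process, pi_n/pi_0 = (lambda/mu)^n
= (7/11)^5
= 0.1044

0.1044


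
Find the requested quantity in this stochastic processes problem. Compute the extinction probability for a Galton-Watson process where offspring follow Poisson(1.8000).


Since mu = 1.8000 > 1, extinction prob q < 1.
Solve s = exp(mu*(s-1)) iteratively.
q = 0.2676

0.2676


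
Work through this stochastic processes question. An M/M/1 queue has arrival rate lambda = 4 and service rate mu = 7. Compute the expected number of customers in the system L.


rho = 4/7 = 0.5714
L = rho/(1-rho)
= 0.5714/0.4286
= 1.3333

1.3333


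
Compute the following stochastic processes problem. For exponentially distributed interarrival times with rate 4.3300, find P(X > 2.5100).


P(X > t) = exp(-lambda * t)
= exp(-4.3300 * 2.5100)
= exp(-10.8683) = 1.9053e-05

1.9053e-05


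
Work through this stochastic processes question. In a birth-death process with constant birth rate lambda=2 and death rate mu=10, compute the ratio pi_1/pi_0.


For birth-death process, pi_n/pi_0 = (lambda/mu)^n
= (2/10)^1
= 0.2000

0.2000


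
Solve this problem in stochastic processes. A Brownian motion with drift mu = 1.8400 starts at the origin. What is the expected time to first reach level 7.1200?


Expected first passage time = a/mu
= 7.1200/1.8400
= 3.8696

3.8696


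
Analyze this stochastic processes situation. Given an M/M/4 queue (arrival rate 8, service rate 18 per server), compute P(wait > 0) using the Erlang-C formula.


a = lambda/mu = 0.4444
rho = a/c = 0.1111
Erlang-C formula applied:
C(c,a) = 0.0012

0.0012


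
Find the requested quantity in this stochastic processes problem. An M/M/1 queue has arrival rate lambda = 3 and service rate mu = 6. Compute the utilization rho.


rho = lambda/mu
= 3/6
= 0.5000

0.5000


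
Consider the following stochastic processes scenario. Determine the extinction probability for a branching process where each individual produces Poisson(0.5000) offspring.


Since mu = 0.5000 <= 1, extinction probability = 1.

1.0000


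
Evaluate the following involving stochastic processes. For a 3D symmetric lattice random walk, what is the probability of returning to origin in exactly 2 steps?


P(return in 2 steps) = P(reverse first step) = 1/(2d)
= 1/6
= 0.1667

0.1667


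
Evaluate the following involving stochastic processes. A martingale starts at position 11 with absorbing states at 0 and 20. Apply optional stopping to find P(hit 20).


By optional stopping theorem: E(M at tau) = M(0) = 11
P(hit 20)*20 + P(hit 0)*0 = 11
P(hit 20) = (11 - 0)/(20 - 0) = 11/20 = 0.5500

0.5500


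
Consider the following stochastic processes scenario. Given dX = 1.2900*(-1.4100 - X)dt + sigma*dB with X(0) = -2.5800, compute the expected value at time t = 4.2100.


E[X(t)] = mu + (X(0) - mu)*exp(-theta*t)
= -1.4100 + (-2.5800 - -1.4100)*exp(-1.2900*4.2100)
= -1.4100 + -1.1700 * 0.0044
= -1.4151

-1.4151


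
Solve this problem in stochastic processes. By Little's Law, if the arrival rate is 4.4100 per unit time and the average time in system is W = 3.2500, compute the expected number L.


Little's Law: L = lambda * W
= 4.4100 * 3.2500
= 14.3325

14.3325


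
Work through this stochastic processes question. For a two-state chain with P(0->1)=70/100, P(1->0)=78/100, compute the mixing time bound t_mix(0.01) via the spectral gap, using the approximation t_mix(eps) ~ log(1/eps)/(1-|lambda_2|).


lambda_2 = |1 - p01 - p10| = |1 - 0.7000 - 0.7800| = 0.4800
t_mix ~ log(1/eps)/(1 - |lambda_2|)
= log(100)/(1 - 0.4800) = 4.6052/0.5200
= 8.8561

8.8561


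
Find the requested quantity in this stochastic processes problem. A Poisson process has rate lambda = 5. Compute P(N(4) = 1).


P(N(t)=k) = (lambda*t)^k * exp(-lambda*t) / k!
lambda*t = 20
= 20^1 * exp(-20) / 1!
= 20 * 2.0612e-09 / 1
= 4.1223e-08

4.1223e-08


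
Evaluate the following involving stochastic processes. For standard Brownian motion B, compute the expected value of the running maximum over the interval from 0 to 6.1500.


E(max B(s)) = sqrt(2t/pi)
= sqrt(2*6.1500/pi)
= sqrt(3.9152)
= 1.9787

1.9787


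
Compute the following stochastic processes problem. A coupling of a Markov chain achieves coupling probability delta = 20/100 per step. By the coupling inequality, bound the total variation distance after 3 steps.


TV distance bound <= (1-delta)^n
= (1 - 0.2000)^3
= 0.8000^3
= 0.5120

0.5120


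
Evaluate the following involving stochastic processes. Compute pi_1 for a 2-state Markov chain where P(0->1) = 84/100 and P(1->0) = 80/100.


Stationary distribution: pi_0 = p10/(p01+p10), pi_1 = p01/(p01+p10)
p01 = 0.8400, p10 = 0.8000
pi_1 = 0.5122

0.5122


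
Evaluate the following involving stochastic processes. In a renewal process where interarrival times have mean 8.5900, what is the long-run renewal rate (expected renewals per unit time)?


Long-run renewal rate = 1/E(X)
= 1/8.5900
= 0.1164

0.1164


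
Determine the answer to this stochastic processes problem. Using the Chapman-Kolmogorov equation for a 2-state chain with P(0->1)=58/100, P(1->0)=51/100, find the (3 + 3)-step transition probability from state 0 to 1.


P^6 = P^3 * P^3
Computing via matrix multiplication of the transition matrix.
Entry (0,1) of P^6 = 0.5321

0.5321


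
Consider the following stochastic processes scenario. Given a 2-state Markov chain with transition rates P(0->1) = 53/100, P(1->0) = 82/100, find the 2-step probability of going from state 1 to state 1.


Computing P^2 by matrix multiplication.
P = [[0.4700, 0.5300], [0.8200, 0.1800]]
After raising P to the power 2:
P^2(1,1) = 0.4670

0.4670


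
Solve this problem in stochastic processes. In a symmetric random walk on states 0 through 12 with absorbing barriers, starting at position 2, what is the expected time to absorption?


For symmetric RW on 0,...,N with absorbing barriers, E(i) = i*(N-i)
E(2) = 2 * 10 = 20

20


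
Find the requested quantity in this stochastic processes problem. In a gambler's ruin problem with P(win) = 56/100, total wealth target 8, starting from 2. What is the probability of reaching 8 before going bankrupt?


Gambler's ruin formula:
r = q/p = 0.4400/0.5600 = 0.7857
P(win) = (1 - r^i)/(1 - r^N)
= (1 - 0.7857^2)/(1 - 0.7857^8)
= 0.4477

0.4477


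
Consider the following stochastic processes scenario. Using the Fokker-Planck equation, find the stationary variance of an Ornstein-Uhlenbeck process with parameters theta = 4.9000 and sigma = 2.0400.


Stationary variance = sigma^2 / (2*theta)
= 2.0400^2 / (2*4.9000)
= 4.1616 / 9.8000
= 0.4247

0.4247


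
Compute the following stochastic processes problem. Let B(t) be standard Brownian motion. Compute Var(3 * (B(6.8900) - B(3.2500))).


Var(alpha*(B(t)-B(s))) = alpha^2 * (t-s)
= 3^2 * (6.8900 - 3.2500)
= 9 * 3.6400
= 32.7600

32.7600


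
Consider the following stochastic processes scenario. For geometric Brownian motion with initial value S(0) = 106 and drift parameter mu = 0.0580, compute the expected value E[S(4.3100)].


E[S(t)] = S(0) * exp(mu * t)
= 106 * exp(0.0580 * 4.3100)
= 106 * 1.2840
= 136.1040

136.1040


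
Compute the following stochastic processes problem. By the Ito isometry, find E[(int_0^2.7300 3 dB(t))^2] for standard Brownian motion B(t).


By Ito isometry: E[(int f dB)^2] = int f^2 dt
= 3^2 * 2.7300
= 9 * 2.7300 = 24.5700

24.5700


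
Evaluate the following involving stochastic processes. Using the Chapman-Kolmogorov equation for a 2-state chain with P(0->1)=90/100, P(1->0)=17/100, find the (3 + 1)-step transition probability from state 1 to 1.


P^4 = P^3 * P^1
Computing via matrix multiplication of the transition matrix.
Entry (1,1) of P^4 = 0.8411

0.8411


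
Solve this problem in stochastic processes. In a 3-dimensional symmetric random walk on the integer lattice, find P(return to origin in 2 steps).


P(return in 2 steps) = P(reverse first step) = 1/(2d)
= 1/6
= 0.1667

0.1667


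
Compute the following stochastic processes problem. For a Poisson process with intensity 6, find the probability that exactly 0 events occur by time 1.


P(N(t)=k) = (lambda*t)^k * exp(-lambda*t) / k!
lambda*t = 6
= 6^0 * exp(-6) / 0!
= 1 * 0.0025 / 1
= 0.0025

0.0025


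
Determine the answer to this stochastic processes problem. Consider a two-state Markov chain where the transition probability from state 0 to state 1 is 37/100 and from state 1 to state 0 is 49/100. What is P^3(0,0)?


Computing P^3 by matrix multiplication.
P = [[0.6300, 0.3700], [0.4900, 0.5100]]
After raising P to the power 3:
P^3(0,0) = 0.5709

0.5709


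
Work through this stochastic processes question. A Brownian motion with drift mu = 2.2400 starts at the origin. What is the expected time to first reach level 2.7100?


Expected first passage time = a/mu
= 2.7100/2.2400
= 1.2098

1.2098


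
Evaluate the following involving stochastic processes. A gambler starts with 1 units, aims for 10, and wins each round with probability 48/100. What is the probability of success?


Gambler's ruin formula:
r = q/p = 0.5200/0.4800 = 1.0833
P(win) = (1 - r^i)/(1 - r^N)
= (1 - 1.0833^1)/(1 - 1.0833^10)
= 0.0679

0.0679


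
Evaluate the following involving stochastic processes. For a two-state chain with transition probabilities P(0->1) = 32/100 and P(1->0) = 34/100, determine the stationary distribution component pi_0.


Stationary distribution: pi_0 = p10/(p01+p10), pi_1 = p01/(p01+p10)
p01 = 0.3200, p10 = 0.3400
pi_0 = 0.5152

0.5152


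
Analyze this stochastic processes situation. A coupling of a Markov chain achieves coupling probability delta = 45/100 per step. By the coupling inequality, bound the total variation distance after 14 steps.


TV distance bound <= (1-delta)^n
= (1 - 0.4500)^14
= 0.5500^14
= 2.3178e-04

2.3178e-04


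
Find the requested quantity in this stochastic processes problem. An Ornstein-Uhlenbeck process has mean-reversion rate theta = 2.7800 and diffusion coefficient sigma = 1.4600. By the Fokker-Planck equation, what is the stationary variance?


Stationary variance = sigma^2 / (2*theta)
= 1.4600^2 / (2*2.7800)
= 2.1316 / 5.5600
= 0.3834

0.3834


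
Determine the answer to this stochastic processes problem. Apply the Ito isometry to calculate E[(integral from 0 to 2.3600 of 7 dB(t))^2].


By Ito isometry: E[(int f dB)^2] = int f^2 dt
= 7^2 * 2.3600
= 49 * 2.3600 = 115.6400

115.6400


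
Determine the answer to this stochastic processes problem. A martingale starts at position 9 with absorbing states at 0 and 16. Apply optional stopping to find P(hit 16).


By optional stopping theorem: E(M at tau) = M(0) = 9
P(hit 16)*16 + P(hit 0)*0 = 9
P(hit 16) = (9 - 0)/(16 - 0) = 9/16 = 0.5625

0.5625


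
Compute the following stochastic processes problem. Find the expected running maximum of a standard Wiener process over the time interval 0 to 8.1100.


E(max B(s)) = sqrt(2t/pi)
= sqrt(2*8.1100/pi)
= sqrt(5.1630)
= 2.2722

2.2722


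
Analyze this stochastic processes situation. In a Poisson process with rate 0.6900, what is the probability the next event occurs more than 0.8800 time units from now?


P(X > t) = exp(-lambda * t)
= exp(-0.6900 * 0.8800)
= exp(-0.6072) = 0.5449

0.5449


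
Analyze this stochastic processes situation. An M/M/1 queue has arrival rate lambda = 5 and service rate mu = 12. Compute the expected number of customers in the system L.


rho = 5/12 = 0.4167
L = rho/(1-rho)
= 0.4167/0.5833
= 0.7143

0.7143


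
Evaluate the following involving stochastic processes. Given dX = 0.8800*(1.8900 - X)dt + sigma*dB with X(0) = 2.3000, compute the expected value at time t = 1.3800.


E[X(t)] = mu + (X(0) - mu)*exp(-theta*t)
= 1.8900 + (2.3000 - 1.8900)*exp(-0.8800*1.3800)
= 1.8900 + 0.4100 * 0.2969
= 2.0117

2.0117


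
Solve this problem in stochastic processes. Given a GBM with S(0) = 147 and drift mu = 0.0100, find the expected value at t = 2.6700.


E[S(t)] = S(0) * exp(mu * t)
= 147 * exp(0.0100 * 2.6700)
= 147 * 1.0271
= 150.9778

150.9778
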